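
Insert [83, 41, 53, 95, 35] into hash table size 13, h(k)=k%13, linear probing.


Insert 83: h=5 -> slot 5
Insert 41: h=2 -> slot 2
Insert 53: h=1 -> slot 1
Insert 95: h=4 -> slot 4
Insert 35: h=9 -> slot 9

Table: [None, 53, 41, None, 95, 83, None, None, None, 35, None, None, None]


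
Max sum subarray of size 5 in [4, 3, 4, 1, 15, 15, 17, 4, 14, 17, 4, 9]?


[0:5]: 27
[1:6]: 38
[2:7]: 52
[3:8]: 52
[4:9]: 65
[5:10]: 67
[6:11]: 56
[7:12]: 48

Max: 67 at [5:10]


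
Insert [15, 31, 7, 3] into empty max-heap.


Insert 15: [15]
Insert 31: [31, 15]
Insert 7: [31, 15, 7]
Insert 3: [31, 15, 7, 3]

Final heap: [31, 15, 7, 3]


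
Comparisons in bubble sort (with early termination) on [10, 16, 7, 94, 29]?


Algorithm: bubble sort (with early termination)
Input: [10, 16, 7, 94, 29]
Sorted: [7, 10, 16, 29, 94]

9


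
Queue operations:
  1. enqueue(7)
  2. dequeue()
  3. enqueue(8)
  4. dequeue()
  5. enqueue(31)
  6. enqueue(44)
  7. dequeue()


enqueue(7) -> [7]
dequeue()->7, []
enqueue(8) -> [8]
dequeue()->8, []
enqueue(31) -> [31]
enqueue(44) -> [31, 44]
dequeue()->31, [44]

Final queue: [44]


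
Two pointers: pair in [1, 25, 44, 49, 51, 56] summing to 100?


lo=0(1)+hi=5(56)=57
lo=1(25)+hi=5(56)=81
lo=2(44)+hi=5(56)=100

Yes: 44+56=100


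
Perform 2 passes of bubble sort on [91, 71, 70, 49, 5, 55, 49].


Initial: [91, 71, 70, 49, 5, 55, 49]
Pass 1: [71, 70, 49, 5, 55, 49, 91] (6 swaps)
Pass 2: [70, 49, 5, 55, 49, 71, 91] (5 swaps)

After 2 passes: [70, 49, 5, 55, 49, 71, 91]


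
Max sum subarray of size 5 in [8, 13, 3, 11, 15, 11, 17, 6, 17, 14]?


[0:5]: 50
[1:6]: 53
[2:7]: 57
[3:8]: 60
[4:9]: 66
[5:10]: 65

Max: 66 at [4:9]


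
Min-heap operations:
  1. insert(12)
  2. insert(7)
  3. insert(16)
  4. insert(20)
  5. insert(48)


insert(12) -> [12]
insert(7) -> [7, 12]
insert(16) -> [7, 12, 16]
insert(20) -> [7, 12, 16, 20]
insert(48) -> [7, 12, 16, 20, 48]

Final heap: [7, 12, 16, 20, 48]


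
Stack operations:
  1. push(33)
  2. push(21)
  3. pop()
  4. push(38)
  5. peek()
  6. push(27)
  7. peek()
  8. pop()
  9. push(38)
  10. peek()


push(33) -> [33]
push(21) -> [33, 21]
pop()->21, [33]
push(38) -> [33, 38]
peek()->38
push(27) -> [33, 38, 27]
peek()->27
pop()->27, [33, 38]
push(38) -> [33, 38, 38]
peek()->38

Final stack: [33, 38, 38]


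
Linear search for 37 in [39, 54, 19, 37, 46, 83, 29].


i=0: 39!=37
i=1: 54!=37
i=2: 19!=37
i=3: 37==37 found!

Found at 3, 4 comps


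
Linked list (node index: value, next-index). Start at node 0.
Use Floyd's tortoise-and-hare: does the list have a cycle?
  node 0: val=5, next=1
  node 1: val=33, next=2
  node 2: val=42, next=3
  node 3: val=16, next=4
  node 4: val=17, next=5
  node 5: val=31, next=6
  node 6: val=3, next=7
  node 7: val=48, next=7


Floyd's tortoise (slow, +1) and hare (fast, +2):
  init: slow=0, fast=0
  step 1: slow=1, fast=2
  step 2: slow=2, fast=4
  step 3: slow=3, fast=6
  step 4: slow=4, fast=7
  step 5: slow=5, fast=7
  step 6: slow=6, fast=7
  step 7: slow=7, fast=7
  slow == fast at node 7: cycle detected

Cycle: yes


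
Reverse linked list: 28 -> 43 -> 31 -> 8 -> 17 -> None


Step 1: curr=28, set curr.next=prev(None) | reversed so far: 28
Step 2: curr=43, set curr.next=prev(28) | reversed so far: 43 -> 28
Step 3: curr=31, set curr.next=prev(43) | reversed so far: 31 -> 43 -> 28
Step 4: curr=8, set curr.next=prev(31) | reversed so far: 8 -> 31 -> 43 -> 28
Step 5: curr=17, set curr.next=prev(8) | reversed so far: 17 -> 8 -> 31 -> 43 -> 28

17 -> 8 -> 31 -> 43 -> 28 -> None


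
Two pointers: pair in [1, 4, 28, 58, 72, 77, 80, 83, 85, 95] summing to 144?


lo=0(1)+hi=9(95)=96
lo=1(4)+hi=9(95)=99
lo=2(28)+hi=9(95)=123
lo=3(58)+hi=9(95)=153
lo=3(58)+hi=8(85)=143
lo=4(72)+hi=8(85)=157
lo=4(72)+hi=7(83)=155
lo=4(72)+hi=6(80)=152
lo=4(72)+hi=5(77)=149

No pair found


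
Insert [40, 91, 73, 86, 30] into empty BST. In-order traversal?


Insert 40: root
Insert 91: R from 40
Insert 73: R from 40 -> L from 91
Insert 86: R from 40 -> L from 91 -> R from 73
Insert 30: L from 40

In-order: [30, 40, 73, 86, 91]


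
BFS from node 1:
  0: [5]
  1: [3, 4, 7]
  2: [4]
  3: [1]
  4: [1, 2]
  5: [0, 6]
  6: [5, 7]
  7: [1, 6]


Visit 1, enqueue [3, 4, 7]
Visit 3, enqueue []
Visit 4, enqueue [2]
Visit 7, enqueue [6]
Visit 2, enqueue []
Visit 6, enqueue [5]
Visit 5, enqueue [0]
Visit 0, enqueue []

BFS order: [1, 3, 4, 7, 2, 6, 5, 0]


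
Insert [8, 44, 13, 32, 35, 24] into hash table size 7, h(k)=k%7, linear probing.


Insert 8: h=1 -> slot 1
Insert 44: h=2 -> slot 2
Insert 13: h=6 -> slot 6
Insert 32: h=4 -> slot 4
Insert 35: h=0 -> slot 0
Insert 24: h=3 -> slot 3

Table: [35, 8, 44, 24, 32, None, 13]


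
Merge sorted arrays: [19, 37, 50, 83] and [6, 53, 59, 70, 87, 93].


Take 6 from B
Take 19 from A
Take 37 from A
Take 50 from A
Take 53 from B
Take 59 from B
Take 70 from B
Take 83 from A

Merged: [6, 19, 37, 50, 53, 59, 70, 83, 87, 93]


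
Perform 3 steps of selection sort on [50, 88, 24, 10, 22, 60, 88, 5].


Initial: [50, 88, 24, 10, 22, 60, 88, 5]
Step 1: min=5 at 7
  Swap: [5, 88, 24, 10, 22, 60, 88, 50]
Step 2: min=10 at 3
  Swap: [5, 10, 24, 88, 22, 60, 88, 50]
Step 3: min=22 at 4
  Swap: [5, 10, 22, 88, 24, 60, 88, 50]

After 3 steps: [5, 10, 22, 88, 24, 60, 88, 50]


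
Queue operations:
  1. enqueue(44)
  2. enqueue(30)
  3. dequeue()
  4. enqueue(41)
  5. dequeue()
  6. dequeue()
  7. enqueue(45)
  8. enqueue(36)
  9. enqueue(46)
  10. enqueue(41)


enqueue(44) -> [44]
enqueue(30) -> [44, 30]
dequeue()->44, [30]
enqueue(41) -> [30, 41]
dequeue()->30, [41]
dequeue()->41, []
enqueue(45) -> [45]
enqueue(36) -> [45, 36]
enqueue(46) -> [45, 36, 46]
enqueue(41) -> [45, 36, 46, 41]

Final queue: [45, 36, 46, 41]


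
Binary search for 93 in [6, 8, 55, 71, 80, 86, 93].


Step 1: lo=0, hi=6, mid=3, val=71
Step 2: lo=4, hi=6, mid=5, val=86
Step 3: lo=6, hi=6, mid=6, val=93

Found at index 6


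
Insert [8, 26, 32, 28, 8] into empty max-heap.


Insert 8: [8]
Insert 26: [26, 8]
Insert 32: [32, 8, 26]
Insert 28: [32, 28, 26, 8]
Insert 8: [32, 28, 26, 8, 8]

Final heap: [32, 28, 26, 8, 8]


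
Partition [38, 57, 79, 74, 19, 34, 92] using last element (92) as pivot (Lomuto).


Pivot: 92
  38 <= 92: advance i (no swap)
  57 <= 92: advance i (no swap)
  79 <= 92: advance i (no swap)
  74 <= 92: advance i (no swap)
  19 <= 92: advance i (no swap)
  34 <= 92: advance i (no swap)
Place pivot at 6: [38, 57, 79, 74, 19, 34, 92]

Partitioned: [38, 57, 79, 74, 19, 34, 92]


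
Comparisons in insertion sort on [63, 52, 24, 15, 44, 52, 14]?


Algorithm: insertion sort
Input: [63, 52, 24, 15, 44, 52, 14]
Sorted: [14, 15, 24, 44, 52, 52, 63]

17


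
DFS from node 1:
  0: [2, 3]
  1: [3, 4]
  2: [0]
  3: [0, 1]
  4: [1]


Visit 1, push [4, 3]
Visit 3, push [0]
Visit 0, push [2]
Visit 2, push []
Visit 4, push []

DFS order: [1, 3, 0, 2, 4]


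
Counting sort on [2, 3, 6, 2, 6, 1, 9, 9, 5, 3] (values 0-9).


Input: [2, 3, 6, 2, 6, 1, 9, 9, 5, 3]
Counts: [0, 1, 2, 2, 0, 1, 2, 0, 0, 2]

Sorted: [1, 2, 2, 3, 3, 5, 6, 6, 9, 9]


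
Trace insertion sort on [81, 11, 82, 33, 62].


Initial: [81, 11, 82, 33, 62]
Insert 11: [11, 81, 82, 33, 62]
Insert 82: [11, 81, 82, 33, 62]
Insert 33: [11, 33, 81, 82, 62]
Insert 62: [11, 33, 62, 81, 82]

Sorted: [11, 33, 62, 81, 82]


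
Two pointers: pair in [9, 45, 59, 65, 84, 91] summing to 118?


lo=0(9)+hi=5(91)=100
lo=1(45)+hi=5(91)=136
lo=1(45)+hi=4(84)=129
lo=1(45)+hi=3(65)=110
lo=2(59)+hi=3(65)=124

No pair found


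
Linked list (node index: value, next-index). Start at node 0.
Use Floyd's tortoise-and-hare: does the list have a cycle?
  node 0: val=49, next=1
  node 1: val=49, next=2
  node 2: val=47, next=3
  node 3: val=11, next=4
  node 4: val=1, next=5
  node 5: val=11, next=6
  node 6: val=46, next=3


Floyd's tortoise (slow, +1) and hare (fast, +2):
  init: slow=0, fast=0
  step 1: slow=1, fast=2
  step 2: slow=2, fast=4
  step 3: slow=3, fast=6
  step 4: slow=4, fast=4
  slow == fast at node 4: cycle detected

Cycle: yes


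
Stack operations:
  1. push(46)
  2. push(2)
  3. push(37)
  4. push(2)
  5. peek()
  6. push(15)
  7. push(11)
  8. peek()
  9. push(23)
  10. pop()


push(46) -> [46]
push(2) -> [46, 2]
push(37) -> [46, 2, 37]
push(2) -> [46, 2, 37, 2]
peek()->2
push(15) -> [46, 2, 37, 2, 15]
push(11) -> [46, 2, 37, 2, 15, 11]
peek()->11
push(23) -> [46, 2, 37, 2, 15, 11, 23]
pop()->23, [46, 2, 37, 2, 15, 11]

Final stack: [46, 2, 37, 2, 15, 11]


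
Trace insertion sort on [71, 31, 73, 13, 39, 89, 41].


Initial: [71, 31, 73, 13, 39, 89, 41]
Insert 31: [31, 71, 73, 13, 39, 89, 41]
Insert 73: [31, 71, 73, 13, 39, 89, 41]
Insert 13: [13, 31, 71, 73, 39, 89, 41]
Insert 39: [13, 31, 39, 71, 73, 89, 41]
Insert 89: [13, 31, 39, 71, 73, 89, 41]
Insert 41: [13, 31, 39, 41, 71, 73, 89]

Sorted: [13, 31, 39, 41, 71, 73, 89]


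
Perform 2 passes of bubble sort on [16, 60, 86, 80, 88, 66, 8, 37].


Initial: [16, 60, 86, 80, 88, 66, 8, 37]
Pass 1: [16, 60, 80, 86, 66, 8, 37, 88] (4 swaps)
Pass 2: [16, 60, 80, 66, 8, 37, 86, 88] (3 swaps)

After 2 passes: [16, 60, 80, 66, 8, 37, 86, 88]


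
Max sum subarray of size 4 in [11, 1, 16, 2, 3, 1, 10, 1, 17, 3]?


[0:4]: 30
[1:5]: 22
[2:6]: 22
[3:7]: 16
[4:8]: 15
[5:9]: 29
[6:10]: 31

Max: 31 at [6:10]


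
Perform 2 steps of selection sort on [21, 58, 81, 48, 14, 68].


Initial: [21, 58, 81, 48, 14, 68]
Step 1: min=14 at 4
  Swap: [14, 58, 81, 48, 21, 68]
Step 2: min=21 at 4
  Swap: [14, 21, 81, 48, 58, 68]

After 2 steps: [14, 21, 81, 48, 58, 68]


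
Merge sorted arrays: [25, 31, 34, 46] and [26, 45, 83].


Take 25 from A
Take 26 from B
Take 31 from A
Take 34 from A
Take 45 from B
Take 46 from A

Merged: [25, 26, 31, 34, 45, 46, 83]


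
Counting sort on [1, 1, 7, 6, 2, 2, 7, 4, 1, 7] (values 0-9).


Input: [1, 1, 7, 6, 2, 2, 7, 4, 1, 7]
Counts: [0, 3, 2, 0, 1, 0, 1, 3, 0, 0]

Sorted: [1, 1, 1, 2, 2, 4, 6, 7, 7, 7]


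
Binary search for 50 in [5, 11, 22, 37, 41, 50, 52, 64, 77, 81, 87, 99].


Step 1: lo=0, hi=11, mid=5, val=50

Found at index 5


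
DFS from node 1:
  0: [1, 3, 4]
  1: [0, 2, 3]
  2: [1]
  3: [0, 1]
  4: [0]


Visit 1, push [3, 2, 0]
Visit 0, push [4, 3]
Visit 3, push []
Visit 4, push []
Visit 2, push []

DFS order: [1, 0, 3, 4, 2]


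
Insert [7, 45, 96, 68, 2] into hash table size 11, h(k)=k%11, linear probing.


Insert 7: h=7 -> slot 7
Insert 45: h=1 -> slot 1
Insert 96: h=8 -> slot 8
Insert 68: h=2 -> slot 2
Insert 2: h=2, 1 probes -> slot 3

Table: [None, 45, 68, 2, None, None, None, 7, 96, None, None]


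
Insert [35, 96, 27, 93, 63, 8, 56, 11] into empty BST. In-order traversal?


Insert 35: root
Insert 96: R from 35
Insert 27: L from 35
Insert 93: R from 35 -> L from 96
Insert 63: R from 35 -> L from 96 -> L from 93
Insert 8: L from 35 -> L from 27
Insert 56: R from 35 -> L from 96 -> L from 93 -> L from 63
Insert 11: L from 35 -> L from 27 -> R from 8

In-order: [8, 11, 27, 35, 56, 63, 93, 96]


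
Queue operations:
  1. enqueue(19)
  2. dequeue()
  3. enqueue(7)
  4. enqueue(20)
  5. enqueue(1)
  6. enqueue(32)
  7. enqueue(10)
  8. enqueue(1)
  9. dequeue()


enqueue(19) -> [19]
dequeue()->19, []
enqueue(7) -> [7]
enqueue(20) -> [7, 20]
enqueue(1) -> [7, 20, 1]
enqueue(32) -> [7, 20, 1, 32]
enqueue(10) -> [7, 20, 1, 32, 10]
enqueue(1) -> [7, 20, 1, 32, 10, 1]
dequeue()->7, [20, 1, 32, 10, 1]

Final queue: [20, 1, 32, 10, 1]


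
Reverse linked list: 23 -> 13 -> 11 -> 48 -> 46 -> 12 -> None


Step 1: curr=23, set curr.next=prev(None) | reversed so far: 23
Step 2: curr=13, set curr.next=prev(23) | reversed so far: 13 -> 23
Step 3: curr=11, set curr.next=prev(13) | reversed so far: 11 -> 13 -> 23
Step 4: curr=48, set curr.next=prev(11) | reversed so far: 48 -> 11 -> 13 -> 23
Step 5: curr=46, set curr.next=prev(48) | reversed so far: 46 -> 48 -> 11 -> 13 -> 23
Step 6: curr=12, set curr.next=prev(46) | reversed so far: 12 -> 46 -> 48 -> 11 -> 13 -> 23

12 -> 46 -> 48 -> 11 -> 13 -> 23 -> None


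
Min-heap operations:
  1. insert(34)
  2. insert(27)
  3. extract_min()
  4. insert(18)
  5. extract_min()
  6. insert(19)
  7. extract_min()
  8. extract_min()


insert(34) -> [34]
insert(27) -> [27, 34]
extract_min()->27, [34]
insert(18) -> [18, 34]
extract_min()->18, [34]
insert(19) -> [19, 34]
extract_min()->19, [34]
extract_min()->34, []

Final heap: []


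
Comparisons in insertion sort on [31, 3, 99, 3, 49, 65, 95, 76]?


Algorithm: insertion sort
Input: [31, 3, 99, 3, 49, 65, 95, 76]
Sorted: [3, 3, 31, 49, 65, 76, 95, 99]

14


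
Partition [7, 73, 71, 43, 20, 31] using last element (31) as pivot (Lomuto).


Pivot: 31
  7 <= 31: advance i (no swap)
  20 <= 31: swap -> [7, 20, 71, 43, 73, 31]
Place pivot at 2: [7, 20, 31, 43, 73, 71]

Partitioned: [7, 20, 31, 43, 73, 71]


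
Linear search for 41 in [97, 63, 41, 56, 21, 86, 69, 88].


i=0: 97!=41
i=1: 63!=41
i=2: 41==41 found!

Found at 2, 3 comps


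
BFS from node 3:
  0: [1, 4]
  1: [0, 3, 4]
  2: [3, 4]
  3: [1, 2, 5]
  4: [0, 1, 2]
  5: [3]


Visit 3, enqueue [1, 2, 5]
Visit 1, enqueue [0, 4]
Visit 2, enqueue []
Visit 5, enqueue []
Visit 0, enqueue []
Visit 4, enqueue []

BFS order: [3, 1, 2, 5, 0, 4]


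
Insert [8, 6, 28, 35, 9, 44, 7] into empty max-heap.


Insert 8: [8]
Insert 6: [8, 6]
Insert 28: [28, 6, 8]
Insert 35: [35, 28, 8, 6]
Insert 9: [35, 28, 8, 6, 9]
Insert 44: [44, 28, 35, 6, 9, 8]
Insert 7: [44, 28, 35, 6, 9, 8, 7]

Final heap: [44, 28, 35, 6, 9, 8, 7]


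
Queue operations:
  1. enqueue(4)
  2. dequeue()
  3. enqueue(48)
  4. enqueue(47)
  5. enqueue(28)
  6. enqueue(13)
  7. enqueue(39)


enqueue(4) -> [4]
dequeue()->4, []
enqueue(48) -> [48]
enqueue(47) -> [48, 47]
enqueue(28) -> [48, 47, 28]
enqueue(13) -> [48, 47, 28, 13]
enqueue(39) -> [48, 47, 28, 13, 39]

Final queue: [48, 47, 28, 13, 39]


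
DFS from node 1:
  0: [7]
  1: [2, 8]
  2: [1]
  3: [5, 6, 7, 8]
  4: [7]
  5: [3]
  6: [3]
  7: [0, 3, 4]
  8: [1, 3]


Visit 1, push [8, 2]
Visit 2, push []
Visit 8, push [3]
Visit 3, push [7, 6, 5]
Visit 5, push []
Visit 6, push []
Visit 7, push [4, 0]
Visit 0, push []
Visit 4, push []

DFS order: [1, 2, 8, 3, 5, 6, 7, 0, 4]


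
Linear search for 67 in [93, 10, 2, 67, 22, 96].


i=0: 93!=67
i=1: 10!=67
i=2: 2!=67
i=3: 67==67 found!

Found at 3, 4 comps


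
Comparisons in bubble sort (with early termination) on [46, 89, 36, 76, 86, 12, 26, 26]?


Algorithm: bubble sort (with early termination)
Input: [46, 89, 36, 76, 86, 12, 26, 26]
Sorted: [12, 26, 26, 36, 46, 76, 86, 89]

27


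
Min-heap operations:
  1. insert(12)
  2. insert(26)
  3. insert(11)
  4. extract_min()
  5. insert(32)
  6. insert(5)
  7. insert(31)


insert(12) -> [12]
insert(26) -> [12, 26]
insert(11) -> [11, 26, 12]
extract_min()->11, [12, 26]
insert(32) -> [12, 26, 32]
insert(5) -> [5, 12, 32, 26]
insert(31) -> [5, 12, 32, 26, 31]

Final heap: [5, 12, 32, 26, 31]


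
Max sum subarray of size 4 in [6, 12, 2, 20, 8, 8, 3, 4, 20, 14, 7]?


[0:4]: 40
[1:5]: 42
[2:6]: 38
[3:7]: 39
[4:8]: 23
[5:9]: 35
[6:10]: 41
[7:11]: 45

Max: 45 at [7:11]


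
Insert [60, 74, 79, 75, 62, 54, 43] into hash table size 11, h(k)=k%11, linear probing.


Insert 60: h=5 -> slot 5
Insert 74: h=8 -> slot 8
Insert 79: h=2 -> slot 2
Insert 75: h=9 -> slot 9
Insert 62: h=7 -> slot 7
Insert 54: h=10 -> slot 10
Insert 43: h=10, 1 probes -> slot 0

Table: [43, None, 79, None, None, 60, None, 62, 74, 75, 54]


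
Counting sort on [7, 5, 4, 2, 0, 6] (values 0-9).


Input: [7, 5, 4, 2, 0, 6]
Counts: [1, 0, 1, 0, 1, 1, 1, 1, 0, 0]

Sorted: [0, 2, 4, 5, 6, 7]


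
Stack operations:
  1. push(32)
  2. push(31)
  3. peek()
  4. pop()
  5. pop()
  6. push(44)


push(32) -> [32]
push(31) -> [32, 31]
peek()->31
pop()->31, [32]
pop()->32, []
push(44) -> [44]

Final stack: [44]


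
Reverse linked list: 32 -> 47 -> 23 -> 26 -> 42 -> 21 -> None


Step 1: curr=32, set curr.next=prev(None) | reversed so far: 32
Step 2: curr=47, set curr.next=prev(32) | reversed so far: 47 -> 32
Step 3: curr=23, set curr.next=prev(47) | reversed so far: 23 -> 47 -> 32
Step 4: curr=26, set curr.next=prev(23) | reversed so far: 26 -> 23 -> 47 -> 32
Step 5: curr=42, set curr.next=prev(26) | reversed so far: 42 -> 26 -> 23 -> 47 -> 32
Step 6: curr=21, set curr.next=prev(42) | reversed so far: 21 -> 42 -> 26 -> 23 -> 47 -> 32

21 -> 42 -> 26 -> 23 -> 47 -> 32 -> None


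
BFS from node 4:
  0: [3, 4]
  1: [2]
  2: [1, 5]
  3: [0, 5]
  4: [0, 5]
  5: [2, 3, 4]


Visit 4, enqueue [0, 5]
Visit 0, enqueue [3]
Visit 5, enqueue [2]
Visit 3, enqueue []
Visit 2, enqueue [1]
Visit 1, enqueue []

BFS order: [4, 0, 5, 3, 2, 1]


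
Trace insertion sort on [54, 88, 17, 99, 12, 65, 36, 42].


Initial: [54, 88, 17, 99, 12, 65, 36, 42]
Insert 88: [54, 88, 17, 99, 12, 65, 36, 42]
Insert 17: [17, 54, 88, 99, 12, 65, 36, 42]
Insert 99: [17, 54, 88, 99, 12, 65, 36, 42]
Insert 12: [12, 17, 54, 88, 99, 65, 36, 42]
Insert 65: [12, 17, 54, 65, 88, 99, 36, 42]
Insert 36: [12, 17, 36, 54, 65, 88, 99, 42]
Insert 42: [12, 17, 36, 42, 54, 65, 88, 99]

Sorted: [12, 17, 36, 42, 54, 65, 88, 99]


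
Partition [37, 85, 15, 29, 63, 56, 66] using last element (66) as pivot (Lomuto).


Pivot: 66
  37 <= 66: advance i (no swap)
  15 <= 66: swap -> [37, 15, 85, 29, 63, 56, 66]
  29 <= 66: swap -> [37, 15, 29, 85, 63, 56, 66]
  63 <= 66: swap -> [37, 15, 29, 63, 85, 56, 66]
  56 <= 66: swap -> [37, 15, 29, 63, 56, 85, 66]
Place pivot at 5: [37, 15, 29, 63, 56, 66, 85]

Partitioned: [37, 15, 29, 63, 56, 66, 85]


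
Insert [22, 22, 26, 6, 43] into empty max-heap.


Insert 22: [22]
Insert 22: [22, 22]
Insert 26: [26, 22, 22]
Insert 6: [26, 22, 22, 6]
Insert 43: [43, 26, 22, 6, 22]

Final heap: [43, 26, 22, 6, 22]


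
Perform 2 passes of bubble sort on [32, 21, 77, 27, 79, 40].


Initial: [32, 21, 77, 27, 79, 40]
Pass 1: [21, 32, 27, 77, 40, 79] (3 swaps)
Pass 2: [21, 27, 32, 40, 77, 79] (2 swaps)

After 2 passes: [21, 27, 32, 40, 77, 79]


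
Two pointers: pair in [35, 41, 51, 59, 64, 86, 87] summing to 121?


lo=0(35)+hi=6(87)=122
lo=0(35)+hi=5(86)=121

Yes: 35+86=121


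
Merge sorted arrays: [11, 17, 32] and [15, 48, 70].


Take 11 from A
Take 15 from B
Take 17 from A
Take 32 from A

Merged: [11, 15, 17, 32, 48, 70]


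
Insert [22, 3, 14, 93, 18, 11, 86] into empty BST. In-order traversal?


Insert 22: root
Insert 3: L from 22
Insert 14: L from 22 -> R from 3
Insert 93: R from 22
Insert 18: L from 22 -> R from 3 -> R from 14
Insert 11: L from 22 -> R from 3 -> L from 14
Insert 86: R from 22 -> L from 93

In-order: [3, 11, 14, 18, 22, 86, 93]


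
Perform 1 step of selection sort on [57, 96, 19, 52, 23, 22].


Initial: [57, 96, 19, 52, 23, 22]
Step 1: min=19 at 2
  Swap: [19, 96, 57, 52, 23, 22]

After 1 step: [19, 96, 57, 52, 23, 22]


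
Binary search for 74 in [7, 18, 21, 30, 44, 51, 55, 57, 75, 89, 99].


Step 1: lo=0, hi=10, mid=5, val=51
Step 2: lo=6, hi=10, mid=8, val=75
Step 3: lo=6, hi=7, mid=6, val=55
Step 4: lo=7, hi=7, mid=7, val=57

Not found


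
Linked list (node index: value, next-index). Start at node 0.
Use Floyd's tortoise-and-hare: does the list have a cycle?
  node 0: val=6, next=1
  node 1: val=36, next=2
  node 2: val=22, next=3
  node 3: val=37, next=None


Floyd's tortoise (slow, +1) and hare (fast, +2):
  init: slow=0, fast=0
  step 1: slow=1, fast=2
  step 2: fast 2->3->None, no cycle

Cycle: no


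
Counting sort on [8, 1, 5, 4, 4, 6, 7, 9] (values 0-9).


Input: [8, 1, 5, 4, 4, 6, 7, 9]
Counts: [0, 1, 0, 0, 2, 1, 1, 1, 1, 1]

Sorted: [1, 4, 4, 5, 6, 7, 8, 9]


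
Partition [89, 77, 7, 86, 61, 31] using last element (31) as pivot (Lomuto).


Pivot: 31
  7 <= 31: swap -> [7, 77, 89, 86, 61, 31]
Place pivot at 1: [7, 31, 89, 86, 61, 77]

Partitioned: [7, 31, 89, 86, 61, 77]


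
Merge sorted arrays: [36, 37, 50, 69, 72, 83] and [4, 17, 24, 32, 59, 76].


Take 4 from B
Take 17 from B
Take 24 from B
Take 32 from B
Take 36 from A
Take 37 from A
Take 50 from A
Take 59 from B
Take 69 from A
Take 72 from A
Take 76 from B

Merged: [4, 17, 24, 32, 36, 37, 50, 59, 69, 72, 76, 83]


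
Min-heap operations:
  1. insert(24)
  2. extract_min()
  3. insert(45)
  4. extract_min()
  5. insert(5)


insert(24) -> [24]
extract_min()->24, []
insert(45) -> [45]
extract_min()->45, []
insert(5) -> [5]

Final heap: [5]


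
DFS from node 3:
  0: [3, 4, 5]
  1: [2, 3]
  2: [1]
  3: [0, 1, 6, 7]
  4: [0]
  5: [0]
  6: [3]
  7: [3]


Visit 3, push [7, 6, 1, 0]
Visit 0, push [5, 4]
Visit 4, push []
Visit 5, push []
Visit 1, push [2]
Visit 2, push []
Visit 6, push []
Visit 7, push []

DFS order: [3, 0, 4, 5, 1, 2, 6, 7]


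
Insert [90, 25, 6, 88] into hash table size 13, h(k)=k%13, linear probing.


Insert 90: h=12 -> slot 12
Insert 25: h=12, 1 probes -> slot 0
Insert 6: h=6 -> slot 6
Insert 88: h=10 -> slot 10

Table: [25, None, None, None, None, None, 6, None, None, None, 88, None, 90]


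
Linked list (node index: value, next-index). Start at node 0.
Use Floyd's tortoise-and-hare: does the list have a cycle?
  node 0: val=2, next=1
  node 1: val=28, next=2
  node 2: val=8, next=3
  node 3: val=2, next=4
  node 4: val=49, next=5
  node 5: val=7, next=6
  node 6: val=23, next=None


Floyd's tortoise (slow, +1) and hare (fast, +2):
  init: slow=0, fast=0
  step 1: slow=1, fast=2
  step 2: slow=2, fast=4
  step 3: slow=3, fast=6
  step 4: fast -> None, no cycle

Cycle: no


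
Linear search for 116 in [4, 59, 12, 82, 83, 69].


i=0: 4!=116
i=1: 59!=116
i=2: 12!=116
i=3: 82!=116
i=4: 83!=116
i=5: 69!=116

Not found, 6 comps


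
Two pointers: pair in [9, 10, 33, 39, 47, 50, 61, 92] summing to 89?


lo=0(9)+hi=7(92)=101
lo=0(9)+hi=6(61)=70
lo=1(10)+hi=6(61)=71
lo=2(33)+hi=6(61)=94
lo=2(33)+hi=5(50)=83
lo=3(39)+hi=5(50)=89

Yes: 39+50=89


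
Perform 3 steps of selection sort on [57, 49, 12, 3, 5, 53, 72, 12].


Initial: [57, 49, 12, 3, 5, 53, 72, 12]
Step 1: min=3 at 3
  Swap: [3, 49, 12, 57, 5, 53, 72, 12]
Step 2: min=5 at 4
  Swap: [3, 5, 12, 57, 49, 53, 72, 12]
Step 3: min=12 at 2
  Swap: [3, 5, 12, 57, 49, 53, 72, 12]

After 3 steps: [3, 5, 12, 57, 49, 53, 72, 12]


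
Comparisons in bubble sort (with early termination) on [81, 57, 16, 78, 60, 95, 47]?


Algorithm: bubble sort (with early termination)
Input: [81, 57, 16, 78, 60, 95, 47]
Sorted: [16, 47, 57, 60, 78, 81, 95]

21


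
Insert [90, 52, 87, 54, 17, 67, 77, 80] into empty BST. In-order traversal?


Insert 90: root
Insert 52: L from 90
Insert 87: L from 90 -> R from 52
Insert 54: L from 90 -> R from 52 -> L from 87
Insert 17: L from 90 -> L from 52
Insert 67: L from 90 -> R from 52 -> L from 87 -> R from 54
Insert 77: L from 90 -> R from 52 -> L from 87 -> R from 54 -> R from 67
Insert 80: L from 90 -> R from 52 -> L from 87 -> R from 54 -> R from 67 -> R from 77

In-order: [17, 52, 54, 67, 77, 80, 87, 90]


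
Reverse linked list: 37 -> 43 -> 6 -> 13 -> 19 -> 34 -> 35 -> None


Step 1: curr=37, set curr.next=prev(None) | reversed so far: 37
Step 2: curr=43, set curr.next=prev(37) | reversed so far: 43 -> 37
Step 3: curr=6, set curr.next=prev(43) | reversed so far: 6 -> 43 -> 37
Step 4: curr=13, set curr.next=prev(6) | reversed so far: 13 -> 6 -> 43 -> 37
Step 5: curr=19, set curr.next=prev(13) | reversed so far: 19 -> 13 -> 6 -> 43 -> 37
Step 6: curr=34, set curr.next=prev(19) | reversed so far: 34 -> 19 -> 13 -> 6 -> 43 -> 37
Step 7: curr=35, set curr.next=prev(34) | reversed so far: 35 -> 34 -> 19 -> 13 -> 6 -> 43 -> 37

35 -> 34 -> 19 -> 13 -> 6 -> 43 -> 37 -> None


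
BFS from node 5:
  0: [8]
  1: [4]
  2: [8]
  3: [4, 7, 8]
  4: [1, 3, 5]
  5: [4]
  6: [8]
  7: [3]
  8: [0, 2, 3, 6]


Visit 5, enqueue [4]
Visit 4, enqueue [1, 3]
Visit 1, enqueue []
Visit 3, enqueue [7, 8]
Visit 7, enqueue []
Visit 8, enqueue [0, 2, 6]
Visit 0, enqueue []
Visit 2, enqueue []
Visit 6, enqueue []

BFS order: [5, 4, 1, 3, 7, 8, 0, 2, 6]


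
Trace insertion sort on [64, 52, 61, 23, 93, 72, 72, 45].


Initial: [64, 52, 61, 23, 93, 72, 72, 45]
Insert 52: [52, 64, 61, 23, 93, 72, 72, 45]
Insert 61: [52, 61, 64, 23, 93, 72, 72, 45]
Insert 23: [23, 52, 61, 64, 93, 72, 72, 45]
Insert 93: [23, 52, 61, 64, 93, 72, 72, 45]
Insert 72: [23, 52, 61, 64, 72, 93, 72, 45]
Insert 72: [23, 52, 61, 64, 72, 72, 93, 45]
Insert 45: [23, 45, 52, 61, 64, 72, 72, 93]

Sorted: [23, 45, 52, 61, 64, 72, 72, 93]


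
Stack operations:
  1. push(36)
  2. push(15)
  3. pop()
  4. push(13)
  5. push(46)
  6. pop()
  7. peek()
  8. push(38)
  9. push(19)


push(36) -> [36]
push(15) -> [36, 15]
pop()->15, [36]
push(13) -> [36, 13]
push(46) -> [36, 13, 46]
pop()->46, [36, 13]
peek()->13
push(38) -> [36, 13, 38]
push(19) -> [36, 13, 38, 19]

Final stack: [36, 13, 38, 19]


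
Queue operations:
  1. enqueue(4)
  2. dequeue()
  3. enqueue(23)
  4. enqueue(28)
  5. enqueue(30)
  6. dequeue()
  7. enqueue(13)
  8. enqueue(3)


enqueue(4) -> [4]
dequeue()->4, []
enqueue(23) -> [23]
enqueue(28) -> [23, 28]
enqueue(30) -> [23, 28, 30]
dequeue()->23, [28, 30]
enqueue(13) -> [28, 30, 13]
enqueue(3) -> [28, 30, 13, 3]

Final queue: [28, 30, 13, 3]


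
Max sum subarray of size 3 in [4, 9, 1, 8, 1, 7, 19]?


[0:3]: 14
[1:4]: 18
[2:5]: 10
[3:6]: 16
[4:7]: 27

Max: 27 at [4:7]


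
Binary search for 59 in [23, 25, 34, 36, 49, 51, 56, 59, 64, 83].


Step 1: lo=0, hi=9, mid=4, val=49
Step 2: lo=5, hi=9, mid=7, val=59

Found at index 7


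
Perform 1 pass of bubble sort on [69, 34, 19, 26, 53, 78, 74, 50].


Initial: [69, 34, 19, 26, 53, 78, 74, 50]
Pass 1: [34, 19, 26, 53, 69, 74, 50, 78] (6 swaps)

After 1 pass: [34, 19, 26, 53, 69, 74, 50, 78]


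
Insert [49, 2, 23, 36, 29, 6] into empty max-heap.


Insert 49: [49]
Insert 2: [49, 2]
Insert 23: [49, 2, 23]
Insert 36: [49, 36, 23, 2]
Insert 29: [49, 36, 23, 2, 29]
Insert 6: [49, 36, 23, 2, 29, 6]

Final heap: [49, 36, 23, 2, 29, 6]


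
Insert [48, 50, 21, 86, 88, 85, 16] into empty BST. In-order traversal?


Insert 48: root
Insert 50: R from 48
Insert 21: L from 48
Insert 86: R from 48 -> R from 50
Insert 88: R from 48 -> R from 50 -> R from 86
Insert 85: R from 48 -> R from 50 -> L from 86
Insert 16: L from 48 -> L from 21

In-order: [16, 21, 48, 50, 85, 86, 88]


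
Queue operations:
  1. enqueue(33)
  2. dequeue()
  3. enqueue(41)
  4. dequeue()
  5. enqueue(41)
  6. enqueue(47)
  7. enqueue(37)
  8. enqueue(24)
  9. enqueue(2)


enqueue(33) -> [33]
dequeue()->33, []
enqueue(41) -> [41]
dequeue()->41, []
enqueue(41) -> [41]
enqueue(47) -> [41, 47]
enqueue(37) -> [41, 47, 37]
enqueue(24) -> [41, 47, 37, 24]
enqueue(2) -> [41, 47, 37, 24, 2]

Final queue: [41, 47, 37, 24, 2]


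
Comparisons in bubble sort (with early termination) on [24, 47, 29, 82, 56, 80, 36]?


Algorithm: bubble sort (with early termination)
Input: [24, 47, 29, 82, 56, 80, 36]
Sorted: [24, 29, 36, 47, 56, 80, 82]

20


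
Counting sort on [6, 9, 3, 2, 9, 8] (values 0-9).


Input: [6, 9, 3, 2, 9, 8]
Counts: [0, 0, 1, 1, 0, 0, 1, 0, 1, 2]

Sorted: [2, 3, 6, 8, 9, 9]


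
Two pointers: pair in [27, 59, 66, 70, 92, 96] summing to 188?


lo=0(27)+hi=5(96)=123
lo=1(59)+hi=5(96)=155
lo=2(66)+hi=5(96)=162
lo=3(70)+hi=5(96)=166
lo=4(92)+hi=5(96)=188

Yes: 92+96=188


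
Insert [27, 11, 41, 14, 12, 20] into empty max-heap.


Insert 27: [27]
Insert 11: [27, 11]
Insert 41: [41, 11, 27]
Insert 14: [41, 14, 27, 11]
Insert 12: [41, 14, 27, 11, 12]
Insert 20: [41, 14, 27, 11, 12, 20]

Final heap: [41, 14, 27, 11, 12, 20]


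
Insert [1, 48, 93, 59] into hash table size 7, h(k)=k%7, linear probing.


Insert 1: h=1 -> slot 1
Insert 48: h=6 -> slot 6
Insert 93: h=2 -> slot 2
Insert 59: h=3 -> slot 3

Table: [None, 1, 93, 59, None, None, 48]


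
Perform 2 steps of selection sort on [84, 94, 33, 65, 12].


Initial: [84, 94, 33, 65, 12]
Step 1: min=12 at 4
  Swap: [12, 94, 33, 65, 84]
Step 2: min=33 at 2
  Swap: [12, 33, 94, 65, 84]

After 2 steps: [12, 33, 94, 65, 84]


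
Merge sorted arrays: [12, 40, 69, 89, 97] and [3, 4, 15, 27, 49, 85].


Take 3 from B
Take 4 from B
Take 12 from A
Take 15 from B
Take 27 from B
Take 40 from A
Take 49 from B
Take 69 from A
Take 85 from B

Merged: [3, 4, 12, 15, 27, 40, 49, 69, 85, 89, 97]


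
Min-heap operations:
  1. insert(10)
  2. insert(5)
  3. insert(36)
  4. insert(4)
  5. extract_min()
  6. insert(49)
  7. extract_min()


insert(10) -> [10]
insert(5) -> [5, 10]
insert(36) -> [5, 10, 36]
insert(4) -> [4, 5, 36, 10]
extract_min()->4, [5, 10, 36]
insert(49) -> [5, 10, 36, 49]
extract_min()->5, [10, 49, 36]

Final heap: [10, 49, 36]


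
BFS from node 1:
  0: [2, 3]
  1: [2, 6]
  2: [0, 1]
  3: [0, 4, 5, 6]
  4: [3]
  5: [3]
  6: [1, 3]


Visit 1, enqueue [2, 6]
Visit 2, enqueue [0]
Visit 6, enqueue [3]
Visit 0, enqueue []
Visit 3, enqueue [4, 5]
Visit 4, enqueue []
Visit 5, enqueue []

BFS order: [1, 2, 6, 0, 3, 4, 5]


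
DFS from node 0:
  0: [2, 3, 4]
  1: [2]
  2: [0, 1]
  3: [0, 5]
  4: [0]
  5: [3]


Visit 0, push [4, 3, 2]
Visit 2, push [1]
Visit 1, push []
Visit 3, push [5]
Visit 5, push []
Visit 4, push []

DFS order: [0, 2, 1, 3, 5, 4]


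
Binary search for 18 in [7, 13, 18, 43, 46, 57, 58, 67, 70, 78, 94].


Step 1: lo=0, hi=10, mid=5, val=57
Step 2: lo=0, hi=4, mid=2, val=18

Found at index 2


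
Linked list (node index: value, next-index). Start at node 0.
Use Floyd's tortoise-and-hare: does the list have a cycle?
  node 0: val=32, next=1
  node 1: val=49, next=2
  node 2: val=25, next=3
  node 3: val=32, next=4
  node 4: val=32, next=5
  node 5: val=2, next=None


Floyd's tortoise (slow, +1) and hare (fast, +2):
  init: slow=0, fast=0
  step 1: slow=1, fast=2
  step 2: slow=2, fast=4
  step 3: fast 4->5->None, no cycle

Cycle: no


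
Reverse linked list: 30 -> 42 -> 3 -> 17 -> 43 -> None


Step 1: curr=30, set curr.next=prev(None) | reversed so far: 30
Step 2: curr=42, set curr.next=prev(30) | reversed so far: 42 -> 30
Step 3: curr=3, set curr.next=prev(42) | reversed so far: 3 -> 42 -> 30
Step 4: curr=17, set curr.next=prev(3) | reversed so far: 17 -> 3 -> 42 -> 30
Step 5: curr=43, set curr.next=prev(17) | reversed so far: 43 -> 17 -> 3 -> 42 -> 30

43 -> 17 -> 3 -> 42 -> 30 -> None


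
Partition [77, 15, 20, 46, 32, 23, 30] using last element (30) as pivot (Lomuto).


Pivot: 30
  15 <= 30: swap -> [15, 77, 20, 46, 32, 23, 30]
  20 <= 30: swap -> [15, 20, 77, 46, 32, 23, 30]
  23 <= 30: swap -> [15, 20, 23, 46, 32, 77, 30]
Place pivot at 3: [15, 20, 23, 30, 32, 77, 46]

Partitioned: [15, 20, 23, 30, 32, 77, 46]


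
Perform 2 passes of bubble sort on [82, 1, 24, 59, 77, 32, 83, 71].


Initial: [82, 1, 24, 59, 77, 32, 83, 71]
Pass 1: [1, 24, 59, 77, 32, 82, 71, 83] (6 swaps)
Pass 2: [1, 24, 59, 32, 77, 71, 82, 83] (2 swaps)

After 2 passes: [1, 24, 59, 32, 77, 71, 82, 83]


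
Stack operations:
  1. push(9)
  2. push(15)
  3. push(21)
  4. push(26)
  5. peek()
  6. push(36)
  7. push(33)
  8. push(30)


push(9) -> [9]
push(15) -> [9, 15]
push(21) -> [9, 15, 21]
push(26) -> [9, 15, 21, 26]
peek()->26
push(36) -> [9, 15, 21, 26, 36]
push(33) -> [9, 15, 21, 26, 36, 33]
push(30) -> [9, 15, 21, 26, 36, 33, 30]

Final stack: [9, 15, 21, 26, 36, 33, 30]


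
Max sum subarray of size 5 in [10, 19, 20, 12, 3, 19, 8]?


[0:5]: 64
[1:6]: 73
[2:7]: 62

Max: 73 at [1:6]


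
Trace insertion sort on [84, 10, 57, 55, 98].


Initial: [84, 10, 57, 55, 98]
Insert 10: [10, 84, 57, 55, 98]
Insert 57: [10, 57, 84, 55, 98]
Insert 55: [10, 55, 57, 84, 98]
Insert 98: [10, 55, 57, 84, 98]

Sorted: [10, 55, 57, 84, 98]


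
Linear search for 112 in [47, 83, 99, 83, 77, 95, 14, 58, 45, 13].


i=0: 47!=112
i=1: 83!=112
i=2: 99!=112
i=3: 83!=112
i=4: 77!=112
i=5: 95!=112
i=6: 14!=112
i=7: 58!=112
i=8: 45!=112
i=9: 13!=112

Not found, 10 comps


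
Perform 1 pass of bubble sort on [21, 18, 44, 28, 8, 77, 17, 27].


Initial: [21, 18, 44, 28, 8, 77, 17, 27]
Pass 1: [18, 21, 28, 8, 44, 17, 27, 77] (5 swaps)

After 1 pass: [18, 21, 28, 8, 44, 17, 27, 77]


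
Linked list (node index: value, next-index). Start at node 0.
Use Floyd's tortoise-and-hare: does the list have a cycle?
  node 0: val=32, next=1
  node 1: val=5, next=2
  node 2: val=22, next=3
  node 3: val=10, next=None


Floyd's tortoise (slow, +1) and hare (fast, +2):
  init: slow=0, fast=0
  step 1: slow=1, fast=2
  step 2: fast 2->3->None, no cycle

Cycle: no


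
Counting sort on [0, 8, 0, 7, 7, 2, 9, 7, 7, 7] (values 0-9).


Input: [0, 8, 0, 7, 7, 2, 9, 7, 7, 7]
Counts: [2, 0, 1, 0, 0, 0, 0, 5, 1, 1]

Sorted: [0, 0, 2, 7, 7, 7, 7, 7, 8, 9]


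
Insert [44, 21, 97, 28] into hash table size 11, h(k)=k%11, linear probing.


Insert 44: h=0 -> slot 0
Insert 21: h=10 -> slot 10
Insert 97: h=9 -> slot 9
Insert 28: h=6 -> slot 6

Table: [44, None, None, None, None, None, 28, None, None, 97, 21]


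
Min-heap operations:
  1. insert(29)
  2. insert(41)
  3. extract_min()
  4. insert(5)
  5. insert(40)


insert(29) -> [29]
insert(41) -> [29, 41]
extract_min()->29, [41]
insert(5) -> [5, 41]
insert(40) -> [5, 41, 40]

Final heap: [5, 41, 40]


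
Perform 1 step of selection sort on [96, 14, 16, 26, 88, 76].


Initial: [96, 14, 16, 26, 88, 76]
Step 1: min=14 at 1
  Swap: [14, 96, 16, 26, 88, 76]

After 1 step: [14, 96, 16, 26, 88, 76]


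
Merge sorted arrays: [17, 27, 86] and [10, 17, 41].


Take 10 from B
Take 17 from A
Take 17 from B
Take 27 from A
Take 41 from B

Merged: [10, 17, 17, 27, 41, 86]


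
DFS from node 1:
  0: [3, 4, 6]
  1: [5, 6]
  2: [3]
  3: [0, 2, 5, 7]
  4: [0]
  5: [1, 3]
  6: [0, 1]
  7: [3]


Visit 1, push [6, 5]
Visit 5, push [3]
Visit 3, push [7, 2, 0]
Visit 0, push [6, 4]
Visit 4, push []
Visit 6, push []
Visit 2, push []
Visit 7, push []

DFS order: [1, 5, 3, 0, 4, 6, 2, 7]


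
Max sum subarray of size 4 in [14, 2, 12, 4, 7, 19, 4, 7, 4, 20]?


[0:4]: 32
[1:5]: 25
[2:6]: 42
[3:7]: 34
[4:8]: 37
[5:9]: 34
[6:10]: 35

Max: 42 at [2:6]


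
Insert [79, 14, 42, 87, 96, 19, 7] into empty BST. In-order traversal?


Insert 79: root
Insert 14: L from 79
Insert 42: L from 79 -> R from 14
Insert 87: R from 79
Insert 96: R from 79 -> R from 87
Insert 19: L from 79 -> R from 14 -> L from 42
Insert 7: L from 79 -> L from 14

In-order: [7, 14, 19, 42, 79, 87, 96]


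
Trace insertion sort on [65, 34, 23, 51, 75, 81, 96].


Initial: [65, 34, 23, 51, 75, 81, 96]
Insert 34: [34, 65, 23, 51, 75, 81, 96]
Insert 23: [23, 34, 65, 51, 75, 81, 96]
Insert 51: [23, 34, 51, 65, 75, 81, 96]
Insert 75: [23, 34, 51, 65, 75, 81, 96]
Insert 81: [23, 34, 51, 65, 75, 81, 96]
Insert 96: [23, 34, 51, 65, 75, 81, 96]

Sorted: [23, 34, 51, 65, 75, 81, 96]


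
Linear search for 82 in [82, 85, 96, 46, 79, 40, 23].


i=0: 82==82 found!

Found at 0, 1 comps


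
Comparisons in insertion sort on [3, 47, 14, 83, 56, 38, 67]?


Algorithm: insertion sort
Input: [3, 47, 14, 83, 56, 38, 67]
Sorted: [3, 14, 38, 47, 56, 67, 83]

12


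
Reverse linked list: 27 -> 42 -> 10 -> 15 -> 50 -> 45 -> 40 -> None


Step 1: curr=27, set curr.next=prev(None) | reversed so far: 27
Step 2: curr=42, set curr.next=prev(27) | reversed so far: 42 -> 27
Step 3: curr=10, set curr.next=prev(42) | reversed so far: 10 -> 42 -> 27
Step 4: curr=15, set curr.next=prev(10) | reversed so far: 15 -> 10 -> 42 -> 27
Step 5: curr=50, set curr.next=prev(15) | reversed so far: 50 -> 15 -> 10 -> 42 -> 27
Step 6: curr=45, set curr.next=prev(50) | reversed so far: 45 -> 50 -> 15 -> 10 -> 42 -> 27
Step 7: curr=40, set curr.next=prev(45) | reversed so far: 40 -> 45 -> 50 -> 15 -> 10 -> 42 -> 27

40 -> 45 -> 50 -> 15 -> 10 -> 42 -> 27 -> None


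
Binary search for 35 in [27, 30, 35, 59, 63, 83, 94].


Step 1: lo=0, hi=6, mid=3, val=59
Step 2: lo=0, hi=2, mid=1, val=30
Step 3: lo=2, hi=2, mid=2, val=35

Found at index 2


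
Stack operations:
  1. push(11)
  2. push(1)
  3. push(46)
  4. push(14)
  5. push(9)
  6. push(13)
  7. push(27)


push(11) -> [11]
push(1) -> [11, 1]
push(46) -> [11, 1, 46]
push(14) -> [11, 1, 46, 14]
push(9) -> [11, 1, 46, 14, 9]
push(13) -> [11, 1, 46, 14, 9, 13]
push(27) -> [11, 1, 46, 14, 9, 13, 27]

Final stack: [11, 1, 46, 14, 9, 13, 27]


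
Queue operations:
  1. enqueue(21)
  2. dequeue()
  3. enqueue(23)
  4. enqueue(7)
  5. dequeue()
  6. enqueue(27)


enqueue(21) -> [21]
dequeue()->21, []
enqueue(23) -> [23]
enqueue(7) -> [23, 7]
dequeue()->23, [7]
enqueue(27) -> [7, 27]

Final queue: [7, 27]


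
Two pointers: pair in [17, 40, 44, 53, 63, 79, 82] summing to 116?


lo=0(17)+hi=6(82)=99
lo=1(40)+hi=6(82)=122
lo=1(40)+hi=5(79)=119
lo=1(40)+hi=4(63)=103
lo=2(44)+hi=4(63)=107
lo=3(53)+hi=4(63)=116

Yes: 53+63=116


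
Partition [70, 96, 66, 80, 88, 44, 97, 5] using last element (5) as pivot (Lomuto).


Pivot: 5
Place pivot at 0: [5, 96, 66, 80, 88, 44, 97, 70]

Partitioned: [5, 96, 66, 80, 88, 44, 97, 70]


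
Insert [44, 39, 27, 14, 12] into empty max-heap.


Insert 44: [44]
Insert 39: [44, 39]
Insert 27: [44, 39, 27]
Insert 14: [44, 39, 27, 14]
Insert 12: [44, 39, 27, 14, 12]

Final heap: [44, 39, 27, 14, 12]


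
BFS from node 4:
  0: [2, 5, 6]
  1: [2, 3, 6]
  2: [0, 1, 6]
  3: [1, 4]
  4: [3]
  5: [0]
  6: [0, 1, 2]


Visit 4, enqueue [3]
Visit 3, enqueue [1]
Visit 1, enqueue [2, 6]
Visit 2, enqueue [0]
Visit 6, enqueue []
Visit 0, enqueue [5]
Visit 5, enqueue []

BFS order: [4, 3, 1, 2, 6, 0, 5]


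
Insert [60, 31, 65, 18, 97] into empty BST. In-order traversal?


Insert 60: root
Insert 31: L from 60
Insert 65: R from 60
Insert 18: L from 60 -> L from 31
Insert 97: R from 60 -> R from 65

In-order: [18, 31, 60, 65, 97]


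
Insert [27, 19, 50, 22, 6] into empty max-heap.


Insert 27: [27]
Insert 19: [27, 19]
Insert 50: [50, 19, 27]
Insert 22: [50, 22, 27, 19]
Insert 6: [50, 22, 27, 19, 6]

Final heap: [50, 22, 27, 19, 6]


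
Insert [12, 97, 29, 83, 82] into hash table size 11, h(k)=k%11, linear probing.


Insert 12: h=1 -> slot 1
Insert 97: h=9 -> slot 9
Insert 29: h=7 -> slot 7
Insert 83: h=6 -> slot 6
Insert 82: h=5 -> slot 5

Table: [None, 12, None, None, None, 82, 83, 29, None, 97, None]


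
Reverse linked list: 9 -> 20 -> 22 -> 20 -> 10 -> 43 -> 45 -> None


Step 1: curr=9, set curr.next=prev(None) | reversed so far: 9
Step 2: curr=20, set curr.next=prev(9) | reversed so far: 20 -> 9
Step 3: curr=22, set curr.next=prev(20) | reversed so far: 22 -> 20 -> 9
Step 4: curr=20, set curr.next=prev(22) | reversed so far: 20 -> 22 -> 20 -> 9
Step 5: curr=10, set curr.next=prev(20) | reversed so far: 10 -> 20 -> 22 -> 20 -> 9
Step 6: curr=43, set curr.next=prev(10) | reversed so far: 43 -> 10 -> 20 -> 22 -> 20 -> 9
Step 7: curr=45, set curr.next=prev(43) | reversed so far: 45 -> 43 -> 10 -> 20 -> 22 -> 20 -> 9

45 -> 43 -> 10 -> 20 -> 22 -> 20 -> 9 -> None


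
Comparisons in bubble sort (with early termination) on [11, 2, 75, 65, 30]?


Algorithm: bubble sort (with early termination)
Input: [11, 2, 75, 65, 30]
Sorted: [2, 11, 30, 65, 75]

9


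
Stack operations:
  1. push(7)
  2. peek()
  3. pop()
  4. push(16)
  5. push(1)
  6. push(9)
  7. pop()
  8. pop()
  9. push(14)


push(7) -> [7]
peek()->7
pop()->7, []
push(16) -> [16]
push(1) -> [16, 1]
push(9) -> [16, 1, 9]
pop()->9, [16, 1]
pop()->1, [16]
push(14) -> [16, 14]

Final stack: [16, 14]


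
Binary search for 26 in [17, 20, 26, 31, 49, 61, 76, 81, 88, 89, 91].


Step 1: lo=0, hi=10, mid=5, val=61
Step 2: lo=0, hi=4, mid=2, val=26

Found at index 2


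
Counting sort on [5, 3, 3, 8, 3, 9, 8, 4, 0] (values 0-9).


Input: [5, 3, 3, 8, 3, 9, 8, 4, 0]
Counts: [1, 0, 0, 3, 1, 1, 0, 0, 2, 1]

Sorted: [0, 3, 3, 3, 4, 5, 8, 8, 9]


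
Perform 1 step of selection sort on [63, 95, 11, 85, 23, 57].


Initial: [63, 95, 11, 85, 23, 57]
Step 1: min=11 at 2
  Swap: [11, 95, 63, 85, 23, 57]

After 1 step: [11, 95, 63, 85, 23, 57]
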